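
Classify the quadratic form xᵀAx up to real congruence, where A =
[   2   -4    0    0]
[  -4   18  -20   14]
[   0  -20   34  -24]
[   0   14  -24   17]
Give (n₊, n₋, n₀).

Answer: (3, 1, 0)

Derivation:
step 0: pivot 2 → sign +
step 1: pivot 10 → sign +
step 2: pivot -6 → sign −
step 3: pivot 1/15 → sign +
signature = (3, 1, 0)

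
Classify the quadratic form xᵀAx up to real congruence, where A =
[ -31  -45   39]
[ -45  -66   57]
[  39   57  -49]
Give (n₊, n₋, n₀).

Answer: (1, 2, 0)

Derivation:
step 0: pivot -31 → sign −
step 1: pivot -21/31 → sign −
step 2: pivot 2/7 → sign +
signature = (1, 2, 0)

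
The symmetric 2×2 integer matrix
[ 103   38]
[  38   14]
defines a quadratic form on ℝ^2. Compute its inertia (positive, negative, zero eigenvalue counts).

Answer: (1, 1, 0)

Derivation:
step 0: pivot 103 → sign +
step 1: pivot -2/103 → sign −
signature = (1, 1, 0)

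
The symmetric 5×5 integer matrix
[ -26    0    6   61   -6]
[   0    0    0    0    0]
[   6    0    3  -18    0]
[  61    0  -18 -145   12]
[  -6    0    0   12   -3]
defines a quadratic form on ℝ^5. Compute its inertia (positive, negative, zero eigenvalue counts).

Answer: (1, 3, 1)

Derivation:
step 0: pivot -26 → sign −
step 1: pivot 57/13 → sign +
step 2: pivot -205/38 → sign −
step 3: pivot -3/205 → sign −
step 4: row/col 4 already zero → sign 0
signature = (1, 3, 1)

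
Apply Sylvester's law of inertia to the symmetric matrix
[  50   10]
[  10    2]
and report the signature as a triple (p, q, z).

Answer: (1, 0, 1)

Derivation:
step 0: pivot 50 → sign +
step 1: row/col 1 already zero → sign 0
signature = (1, 0, 1)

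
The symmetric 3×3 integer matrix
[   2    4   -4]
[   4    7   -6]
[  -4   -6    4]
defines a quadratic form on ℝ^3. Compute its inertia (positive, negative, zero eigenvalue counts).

step 0: pivot 2 → sign +
step 1: pivot -1 → sign −
step 2: row/col 2 already zero → sign 0
signature = (1, 1, 1)

Answer: (1, 1, 1)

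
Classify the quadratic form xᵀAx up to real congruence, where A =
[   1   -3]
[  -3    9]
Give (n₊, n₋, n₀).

step 0: pivot 1 → sign +
step 1: row/col 1 already zero → sign 0
signature = (1, 0, 1)

Answer: (1, 0, 1)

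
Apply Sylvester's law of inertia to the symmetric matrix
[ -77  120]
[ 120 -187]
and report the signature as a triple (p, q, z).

step 0: pivot -77 → sign −
step 1: pivot 1/77 → sign +
signature = (1, 1, 0)

Answer: (1, 1, 0)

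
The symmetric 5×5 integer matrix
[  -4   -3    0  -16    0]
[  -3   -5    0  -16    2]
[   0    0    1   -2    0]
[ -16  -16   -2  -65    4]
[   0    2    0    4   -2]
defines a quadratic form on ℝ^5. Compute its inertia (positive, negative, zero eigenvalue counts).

Answer: (2, 3, 0)

Derivation:
step 0: pivot -4 → sign −
step 1: pivot -11/4 → sign −
step 2: pivot 1 → sign +
step 3: pivot 9/11 → sign +
step 4: pivot -2 → sign −
signature = (2, 3, 0)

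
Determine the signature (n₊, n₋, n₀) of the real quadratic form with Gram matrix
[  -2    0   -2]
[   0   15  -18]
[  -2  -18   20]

step 0: pivot -2 → sign −
step 1: pivot 15 → sign +
step 2: pivot 2/5 → sign +
signature = (2, 1, 0)

Answer: (2, 1, 0)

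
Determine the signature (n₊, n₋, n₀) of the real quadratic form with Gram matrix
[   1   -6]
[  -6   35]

Answer: (1, 1, 0)

Derivation:
step 0: pivot 1 → sign +
step 1: pivot -1 → sign −
signature = (1, 1, 0)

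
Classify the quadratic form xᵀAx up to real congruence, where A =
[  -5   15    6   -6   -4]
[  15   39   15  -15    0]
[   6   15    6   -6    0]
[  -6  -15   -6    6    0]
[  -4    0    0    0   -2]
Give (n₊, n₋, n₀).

Answer: (2, 2, 1)

Derivation:
step 0: pivot -5 → sign −
step 1: pivot 84 → sign +
step 2: pivot 33/140 → sign +
step 3: pivot -6/11 → sign −
step 4: row/col 4 already zero → sign 0
signature = (2, 2, 1)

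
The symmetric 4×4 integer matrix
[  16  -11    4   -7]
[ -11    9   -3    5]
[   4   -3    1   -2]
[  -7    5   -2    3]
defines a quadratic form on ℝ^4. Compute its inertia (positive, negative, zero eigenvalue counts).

Answer: (3, 1, 0)

Derivation:
step 0: pivot 16 → sign +
step 1: pivot 23/16 → sign +
step 2: pivot -1/23 → sign −
step 3: pivot 1 → sign +
signature = (3, 1, 0)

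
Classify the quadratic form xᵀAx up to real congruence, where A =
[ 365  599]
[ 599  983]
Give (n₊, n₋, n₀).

Answer: (1, 1, 0)

Derivation:
step 0: pivot 365 → sign +
step 1: pivot -6/365 → sign −
signature = (1, 1, 0)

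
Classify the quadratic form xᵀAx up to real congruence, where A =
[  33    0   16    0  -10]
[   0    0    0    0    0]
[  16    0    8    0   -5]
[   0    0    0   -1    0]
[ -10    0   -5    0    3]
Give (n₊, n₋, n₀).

step 0: pivot 33 → sign +
step 1: pivot 8/33 → sign +
step 2: pivot -1 → sign −
step 3: pivot -1/8 → sign −
step 4: row/col 4 already zero → sign 0
signature = (2, 2, 1)

Answer: (2, 2, 1)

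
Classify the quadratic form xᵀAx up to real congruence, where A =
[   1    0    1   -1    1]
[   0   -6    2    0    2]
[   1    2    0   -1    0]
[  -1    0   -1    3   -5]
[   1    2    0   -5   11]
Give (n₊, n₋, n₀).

Answer: (3, 2, 0)

Derivation:
step 0: pivot 1 → sign +
step 1: pivot -6 → sign −
step 2: pivot -1/3 → sign −
step 3: pivot 2 → sign +
step 4: pivot 3 → sign +
signature = (3, 2, 0)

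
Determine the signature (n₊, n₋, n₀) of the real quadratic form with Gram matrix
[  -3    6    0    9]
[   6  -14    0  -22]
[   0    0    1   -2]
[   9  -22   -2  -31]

step 0: pivot -3 → sign −
step 1: pivot -2 → sign −
step 2: pivot 1 → sign +
step 3: row/col 3 already zero → sign 0
signature = (1, 2, 1)

Answer: (1, 2, 1)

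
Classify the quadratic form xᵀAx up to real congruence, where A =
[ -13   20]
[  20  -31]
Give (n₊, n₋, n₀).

step 0: pivot -13 → sign −
step 1: pivot -3/13 → sign −
signature = (0, 2, 0)

Answer: (0, 2, 0)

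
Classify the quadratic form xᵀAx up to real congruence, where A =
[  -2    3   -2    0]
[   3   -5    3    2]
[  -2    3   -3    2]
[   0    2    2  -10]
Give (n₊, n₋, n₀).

Answer: (1, 3, 0)

Derivation:
step 0: pivot -2 → sign −
step 1: pivot -1/2 → sign −
step 2: pivot -1 → sign −
step 3: pivot 2 → sign +
signature = (1, 3, 0)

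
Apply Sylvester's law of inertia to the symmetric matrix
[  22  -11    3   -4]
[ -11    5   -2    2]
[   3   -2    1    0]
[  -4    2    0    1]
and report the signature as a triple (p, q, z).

step 0: pivot 22 → sign +
step 1: pivot -1/2 → sign −
step 2: pivot 12/11 → sign +
step 3: row/col 3 already zero → sign 0
signature = (2, 1, 1)

Answer: (2, 1, 1)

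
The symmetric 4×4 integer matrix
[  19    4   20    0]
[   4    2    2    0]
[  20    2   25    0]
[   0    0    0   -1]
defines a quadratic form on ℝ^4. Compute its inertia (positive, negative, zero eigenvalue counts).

step 0: pivot 19 → sign +
step 1: pivot 22/19 → sign +
step 2: pivot -3/11 → sign −
step 3: pivot -1 → sign −
signature = (2, 2, 0)

Answer: (2, 2, 0)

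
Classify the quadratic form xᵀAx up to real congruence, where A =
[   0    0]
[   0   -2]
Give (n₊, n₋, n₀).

step 0: pivot -2 → sign −
step 1: row/col 1 already zero → sign 0
signature = (0, 1, 1)

Answer: (0, 1, 1)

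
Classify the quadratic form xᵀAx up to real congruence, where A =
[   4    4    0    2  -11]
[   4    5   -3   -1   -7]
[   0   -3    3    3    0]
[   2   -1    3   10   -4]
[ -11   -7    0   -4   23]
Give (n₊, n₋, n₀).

step 0: pivot 4 → sign +
step 1: pivot 1 → sign +
step 2: pivot -6 → sign −
step 3: pivot 6 → sign +
step 4: pivot 3/8 → sign +
signature = (4, 1, 0)

Answer: (4, 1, 0)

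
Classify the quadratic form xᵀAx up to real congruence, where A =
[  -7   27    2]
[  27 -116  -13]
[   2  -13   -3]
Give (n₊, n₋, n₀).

step 0: pivot -7 → sign −
step 1: pivot -83/7 → sign −
step 2: pivot -6/83 → sign −
signature = (0, 3, 0)

Answer: (0, 3, 0)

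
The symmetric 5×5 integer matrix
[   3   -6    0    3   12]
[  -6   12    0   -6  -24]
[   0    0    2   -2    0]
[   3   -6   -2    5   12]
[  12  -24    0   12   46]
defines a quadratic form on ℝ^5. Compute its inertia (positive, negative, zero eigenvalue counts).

step 0: pivot 3 → sign +
step 1: pivot 2 → sign +
step 2: pivot -2 → sign −
step 3: row/col 3 already zero → sign 0
step 4: row/col 4 already zero → sign 0
signature = (2, 1, 2)

Answer: (2, 1, 2)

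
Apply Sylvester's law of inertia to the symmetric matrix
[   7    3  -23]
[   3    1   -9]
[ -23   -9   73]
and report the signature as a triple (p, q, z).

Answer: (1, 1, 1)

Derivation:
step 0: pivot 7 → sign +
step 1: pivot -2/7 → sign −
step 2: row/col 2 already zero → sign 0
signature = (1, 1, 1)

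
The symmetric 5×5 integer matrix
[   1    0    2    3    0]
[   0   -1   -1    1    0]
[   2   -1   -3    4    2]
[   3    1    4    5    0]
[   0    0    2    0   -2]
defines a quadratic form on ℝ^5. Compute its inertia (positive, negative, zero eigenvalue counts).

Answer: (1, 4, 0)

Derivation:
step 0: pivot 1 → sign +
step 1: pivot -1 → sign −
step 2: pivot -6 → sign −
step 3: pivot -3/2 → sign −
step 4: pivot -2/3 → sign −
signature = (1, 4, 0)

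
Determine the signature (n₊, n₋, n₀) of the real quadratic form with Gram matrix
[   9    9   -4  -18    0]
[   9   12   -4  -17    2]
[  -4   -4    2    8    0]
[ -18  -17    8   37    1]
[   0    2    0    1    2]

Answer: (5, 0, 0)

Derivation:
step 0: pivot 9 → sign +
step 1: pivot 3 → sign +
step 2: pivot 2/9 → sign +
step 3: pivot 2/3 → sign +
step 4: pivot 1/2 → sign +
signature = (5, 0, 0)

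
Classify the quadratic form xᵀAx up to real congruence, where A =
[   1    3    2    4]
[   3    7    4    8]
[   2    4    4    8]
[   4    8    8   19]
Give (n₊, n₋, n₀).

Answer: (3, 1, 0)

Derivation:
step 0: pivot 1 → sign +
step 1: pivot -2 → sign −
step 2: pivot 2 → sign +
step 3: pivot 3 → sign +
signature = (3, 1, 0)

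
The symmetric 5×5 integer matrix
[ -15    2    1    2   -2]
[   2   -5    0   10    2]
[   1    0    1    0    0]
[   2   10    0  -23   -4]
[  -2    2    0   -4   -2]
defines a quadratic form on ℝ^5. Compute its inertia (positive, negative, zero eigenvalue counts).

step 0: pivot -15 → sign −
step 1: pivot -71/15 → sign −
step 2: pivot 76/71 → sign +
step 3: pivot -12/19 → sign −
step 4: pivot -3/4 → sign −
signature = (1, 4, 0)

Answer: (1, 4, 0)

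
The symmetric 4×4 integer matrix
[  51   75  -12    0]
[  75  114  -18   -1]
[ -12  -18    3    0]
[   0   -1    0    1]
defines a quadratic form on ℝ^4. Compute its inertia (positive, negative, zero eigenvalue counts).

step 0: pivot 51 → sign +
step 1: pivot 63/17 → sign +
step 2: pivot 1/7 → sign +
step 3: pivot 2/3 → sign +
signature = (4, 0, 0)

Answer: (4, 0, 0)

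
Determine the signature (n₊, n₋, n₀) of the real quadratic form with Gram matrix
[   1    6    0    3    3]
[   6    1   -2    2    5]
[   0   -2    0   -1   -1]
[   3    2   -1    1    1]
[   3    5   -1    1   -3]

Answer: (2, 3, 0)

Derivation:
step 0: pivot 1 → sign +
step 1: pivot -35 → sign −
step 2: pivot 4/35 → sign +
step 3: pivot -3/4 → sign −
step 4: pivot -1 → sign −
signature = (2, 3, 0)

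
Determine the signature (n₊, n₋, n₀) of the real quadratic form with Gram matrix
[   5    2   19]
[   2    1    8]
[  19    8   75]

step 0: pivot 5 → sign +
step 1: pivot 1/5 → sign +
step 2: pivot 2 → sign +
signature = (3, 0, 0)

Answer: (3, 0, 0)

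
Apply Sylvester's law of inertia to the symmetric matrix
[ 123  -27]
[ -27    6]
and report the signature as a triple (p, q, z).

Answer: (2, 0, 0)

Derivation:
step 0: pivot 123 → sign +
step 1: pivot 3/41 → sign +
signature = (2, 0, 0)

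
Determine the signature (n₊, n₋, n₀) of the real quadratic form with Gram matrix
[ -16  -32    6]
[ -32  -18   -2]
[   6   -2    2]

step 0: pivot -16 → sign −
step 1: pivot 46 → sign +
step 2: pivot -1/92 → sign −
signature = (1, 2, 0)

Answer: (1, 2, 0)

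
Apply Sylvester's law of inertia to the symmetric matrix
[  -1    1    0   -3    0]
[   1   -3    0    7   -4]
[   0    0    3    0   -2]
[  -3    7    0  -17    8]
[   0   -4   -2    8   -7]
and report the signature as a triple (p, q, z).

Answer: (1, 3, 1)

Derivation:
step 0: pivot -1 → sign −
step 1: pivot -2 → sign −
step 2: pivot 3 → sign +
step 3: pivot -1/3 → sign −
step 4: row/col 4 already zero → sign 0
signature = (1, 3, 1)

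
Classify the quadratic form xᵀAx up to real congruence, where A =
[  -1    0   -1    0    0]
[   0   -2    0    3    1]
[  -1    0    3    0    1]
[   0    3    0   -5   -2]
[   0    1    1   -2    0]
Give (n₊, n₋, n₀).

step 0: pivot -1 → sign −
step 1: pivot -2 → sign −
step 2: pivot 4 → sign +
step 3: pivot -1/2 → sign −
step 4: pivot 3/4 → sign +
signature = (2, 3, 0)

Answer: (2, 3, 0)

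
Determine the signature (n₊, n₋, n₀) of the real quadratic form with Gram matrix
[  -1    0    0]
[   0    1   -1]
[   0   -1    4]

step 0: pivot -1 → sign −
step 1: pivot 1 → sign +
step 2: pivot 3 → sign +
signature = (2, 1, 0)

Answer: (2, 1, 0)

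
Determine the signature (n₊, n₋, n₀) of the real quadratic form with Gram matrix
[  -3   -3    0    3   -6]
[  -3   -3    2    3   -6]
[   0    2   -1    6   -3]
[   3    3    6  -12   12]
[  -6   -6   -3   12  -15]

step 0: pivot -3 → sign −
step 1: pivot -1 → sign −
step 2: pivot 4 → sign +
step 3: pivot -9 → sign −
step 4: pivot 1 → sign +
signature = (2, 3, 0)

Answer: (2, 3, 0)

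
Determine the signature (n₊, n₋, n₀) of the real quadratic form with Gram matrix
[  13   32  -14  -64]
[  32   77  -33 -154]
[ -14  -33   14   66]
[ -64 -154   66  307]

step 0: pivot 13 → sign +
step 1: pivot -23/13 → sign −
step 2: pivot 3/23 → sign +
step 3: pivot -1 → sign −
signature = (2, 2, 0)

Answer: (2, 2, 0)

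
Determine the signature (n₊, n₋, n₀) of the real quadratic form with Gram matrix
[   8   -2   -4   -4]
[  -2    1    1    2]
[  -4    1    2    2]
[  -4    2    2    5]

step 0: pivot 8 → sign +
step 1: pivot 1/2 → sign +
step 2: pivot 1 → sign +
step 3: row/col 3 already zero → sign 0
signature = (3, 0, 1)

Answer: (3, 0, 1)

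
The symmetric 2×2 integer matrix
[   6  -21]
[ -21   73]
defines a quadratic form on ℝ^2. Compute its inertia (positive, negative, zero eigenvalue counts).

step 0: pivot 6 → sign +
step 1: pivot -1/2 → sign −
signature = (1, 1, 0)

Answer: (1, 1, 0)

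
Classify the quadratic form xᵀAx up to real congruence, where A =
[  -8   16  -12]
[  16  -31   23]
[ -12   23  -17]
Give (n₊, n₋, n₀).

Answer: (1, 1, 1)

Derivation:
step 0: pivot -8 → sign −
step 1: pivot 1 → sign +
step 2: row/col 2 already zero → sign 0
signature = (1, 1, 1)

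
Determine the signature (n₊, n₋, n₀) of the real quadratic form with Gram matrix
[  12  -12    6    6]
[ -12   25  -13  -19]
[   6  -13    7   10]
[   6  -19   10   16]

Answer: (3, 0, 1)

Derivation:
step 0: pivot 12 → sign +
step 1: pivot 13 → sign +
step 2: pivot 3/13 → sign +
step 3: row/col 3 already zero → sign 0
signature = (3, 0, 1)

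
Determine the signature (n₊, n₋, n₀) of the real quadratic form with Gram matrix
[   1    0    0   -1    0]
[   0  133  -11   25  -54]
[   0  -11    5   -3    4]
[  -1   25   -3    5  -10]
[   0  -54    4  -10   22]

Answer: (4, 1, 0)

Derivation:
step 0: pivot 1 → sign +
step 1: pivot 133 → sign +
step 2: pivot 544/133 → sign +
step 3: pivot -31/34 → sign −
step 4: pivot 3/124 → sign +
signature = (4, 1, 0)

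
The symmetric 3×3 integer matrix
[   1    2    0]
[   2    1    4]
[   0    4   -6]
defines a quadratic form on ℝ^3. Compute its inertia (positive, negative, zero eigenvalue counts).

Answer: (1, 2, 0)

Derivation:
step 0: pivot 1 → sign +
step 1: pivot -3 → sign −
step 2: pivot -2/3 → sign −
signature = (1, 2, 0)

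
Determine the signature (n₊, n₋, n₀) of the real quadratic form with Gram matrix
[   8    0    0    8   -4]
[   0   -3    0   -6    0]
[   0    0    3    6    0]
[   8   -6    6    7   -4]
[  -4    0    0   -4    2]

step 0: pivot 8 → sign +
step 1: pivot -3 → sign −
step 2: pivot 3 → sign +
step 3: pivot -1 → sign −
step 4: row/col 4 already zero → sign 0
signature = (2, 2, 1)

Answer: (2, 2, 1)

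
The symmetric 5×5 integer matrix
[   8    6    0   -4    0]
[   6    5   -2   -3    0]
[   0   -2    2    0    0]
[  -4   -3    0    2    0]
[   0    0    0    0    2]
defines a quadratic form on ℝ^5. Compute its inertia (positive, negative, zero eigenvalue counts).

Answer: (3, 1, 1)

Derivation:
step 0: pivot 8 → sign +
step 1: pivot 1/2 → sign +
step 2: pivot -6 → sign −
step 3: pivot 2 → sign +
step 4: row/col 4 already zero → sign 0
signature = (3, 1, 1)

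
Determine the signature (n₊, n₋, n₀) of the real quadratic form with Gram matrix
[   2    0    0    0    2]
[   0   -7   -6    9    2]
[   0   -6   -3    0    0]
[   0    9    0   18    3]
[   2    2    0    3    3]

Answer: (3, 1, 1)

Derivation:
step 0: pivot 2 → sign +
step 1: pivot -7 → sign −
step 2: pivot 15/7 → sign +
step 3: pivot 9/5 → sign +
step 4: row/col 4 already zero → sign 0
signature = (3, 1, 1)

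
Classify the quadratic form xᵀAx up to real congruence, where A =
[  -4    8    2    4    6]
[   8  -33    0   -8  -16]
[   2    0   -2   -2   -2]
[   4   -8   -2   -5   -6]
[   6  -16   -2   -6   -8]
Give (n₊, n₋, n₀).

step 0: pivot -4 → sign −
step 1: pivot -17 → sign −
step 2: pivot -1/17 → sign −
step 3: pivot -1 → sign −
step 4: pivot 2 → sign +
signature = (1, 4, 0)

Answer: (1, 4, 0)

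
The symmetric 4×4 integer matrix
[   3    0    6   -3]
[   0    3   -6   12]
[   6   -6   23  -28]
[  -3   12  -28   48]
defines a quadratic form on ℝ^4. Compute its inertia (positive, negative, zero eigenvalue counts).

step 0: pivot 3 → sign +
step 1: pivot 3 → sign +
step 2: pivot -1 → sign −
step 3: pivot 1 → sign +
signature = (3, 1, 0)

Answer: (3, 1, 0)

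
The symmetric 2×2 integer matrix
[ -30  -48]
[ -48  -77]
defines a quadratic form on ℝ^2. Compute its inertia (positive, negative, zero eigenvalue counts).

step 0: pivot -30 → sign −
step 1: pivot -1/5 → sign −
signature = (0, 2, 0)

Answer: (0, 2, 0)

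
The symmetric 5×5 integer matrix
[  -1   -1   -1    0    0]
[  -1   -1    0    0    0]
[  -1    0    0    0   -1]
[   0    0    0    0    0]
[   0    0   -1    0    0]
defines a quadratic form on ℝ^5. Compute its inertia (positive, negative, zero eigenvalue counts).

step 0: pivot -1 → sign −
step 1: pivot 1 → sign +
step 2: pivot -1 → sign −
step 3: row/col 3 already zero → sign 0
step 4: row/col 4 already zero → sign 0
signature = (1, 2, 2)

Answer: (1, 2, 2)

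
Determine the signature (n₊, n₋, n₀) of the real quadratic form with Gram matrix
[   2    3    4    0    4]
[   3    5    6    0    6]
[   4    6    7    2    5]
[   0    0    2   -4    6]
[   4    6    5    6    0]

step 0: pivot 2 → sign +
step 1: pivot 1/2 → sign +
step 2: pivot -1 → sign −
step 3: pivot 1 → sign +
step 4: row/col 4 already zero → sign 0
signature = (3, 1, 1)

Answer: (3, 1, 1)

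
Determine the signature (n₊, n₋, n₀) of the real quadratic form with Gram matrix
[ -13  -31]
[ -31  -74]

Answer: (0, 2, 0)

Derivation:
step 0: pivot -13 → sign −
step 1: pivot -1/13 → sign −
signature = (0, 2, 0)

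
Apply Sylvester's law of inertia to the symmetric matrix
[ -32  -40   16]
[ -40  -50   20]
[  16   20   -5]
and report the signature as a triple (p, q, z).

step 0: pivot -32 → sign −
step 1: pivot 3 → sign +
step 2: row/col 2 already zero → sign 0
signature = (1, 1, 1)

Answer: (1, 1, 1)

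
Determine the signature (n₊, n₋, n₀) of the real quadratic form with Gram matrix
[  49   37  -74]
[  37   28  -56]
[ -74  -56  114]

Answer: (3, 0, 0)

Derivation:
step 0: pivot 49 → sign +
step 1: pivot 3/49 → sign +
step 2: pivot 2 → sign +
signature = (3, 0, 0)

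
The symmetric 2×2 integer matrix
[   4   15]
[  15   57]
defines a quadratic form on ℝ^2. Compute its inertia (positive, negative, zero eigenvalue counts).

Answer: (2, 0, 0)

Derivation:
step 0: pivot 4 → sign +
step 1: pivot 3/4 → sign +
signature = (2, 0, 0)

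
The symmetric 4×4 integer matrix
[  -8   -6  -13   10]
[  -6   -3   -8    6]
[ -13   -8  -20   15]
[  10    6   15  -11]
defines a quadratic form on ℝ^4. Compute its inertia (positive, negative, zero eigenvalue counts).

step 0: pivot -8 → sign −
step 1: pivot 3/2 → sign +
step 2: pivot -11/12 → sign −
step 3: pivot 3/11 → sign +
signature = (2, 2, 0)

Answer: (2, 2, 0)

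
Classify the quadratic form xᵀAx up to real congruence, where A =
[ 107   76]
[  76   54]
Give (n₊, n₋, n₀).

Answer: (2, 0, 0)

Derivation:
step 0: pivot 107 → sign +
step 1: pivot 2/107 → sign +
signature = (2, 0, 0)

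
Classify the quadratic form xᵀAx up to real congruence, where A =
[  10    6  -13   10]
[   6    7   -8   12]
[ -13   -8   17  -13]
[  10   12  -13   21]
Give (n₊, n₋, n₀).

step 0: pivot 10 → sign +
step 1: pivot 17/5 → sign +
step 2: pivot 3/34 → sign +
step 3: pivot -1 → sign −
signature = (3, 1, 0)

Answer: (3, 1, 0)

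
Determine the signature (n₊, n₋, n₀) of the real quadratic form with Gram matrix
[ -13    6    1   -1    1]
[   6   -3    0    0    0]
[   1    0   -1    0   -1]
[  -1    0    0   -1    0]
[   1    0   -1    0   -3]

step 0: pivot -13 → sign −
step 1: pivot -3/13 → sign −
step 2: pivot -2 → sign −
step 3: pivot 1/2 → sign +
step 4: pivot -2 → sign −
signature = (1, 4, 0)

Answer: (1, 4, 0)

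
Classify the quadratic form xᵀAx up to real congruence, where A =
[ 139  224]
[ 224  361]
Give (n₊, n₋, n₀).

step 0: pivot 139 → sign +
step 1: pivot 3/139 → sign +
signature = (2, 0, 0)

Answer: (2, 0, 0)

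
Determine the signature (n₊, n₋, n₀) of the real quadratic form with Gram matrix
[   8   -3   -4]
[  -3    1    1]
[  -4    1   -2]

Answer: (1, 2, 0)

Derivation:
step 0: pivot 8 → sign +
step 1: pivot -1/8 → sign −
step 2: pivot -2 → sign −
signature = (1, 2, 0)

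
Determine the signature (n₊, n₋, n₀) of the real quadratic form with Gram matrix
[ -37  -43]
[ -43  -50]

step 0: pivot -37 → sign −
step 1: pivot -1/37 → sign −
signature = (0, 2, 0)

Answer: (0, 2, 0)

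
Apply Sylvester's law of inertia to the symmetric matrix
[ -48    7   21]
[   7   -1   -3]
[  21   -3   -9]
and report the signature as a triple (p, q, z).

step 0: pivot -48 → sign −
step 1: pivot 1/48 → sign +
step 2: row/col 2 already zero → sign 0
signature = (1, 1, 1)

Answer: (1, 1, 1)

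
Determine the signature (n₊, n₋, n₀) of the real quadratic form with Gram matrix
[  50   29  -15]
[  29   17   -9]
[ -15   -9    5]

Answer: (2, 0, 1)

Derivation:
step 0: pivot 50 → sign +
step 1: pivot 9/50 → sign +
step 2: row/col 2 already zero → sign 0
signature = (2, 0, 1)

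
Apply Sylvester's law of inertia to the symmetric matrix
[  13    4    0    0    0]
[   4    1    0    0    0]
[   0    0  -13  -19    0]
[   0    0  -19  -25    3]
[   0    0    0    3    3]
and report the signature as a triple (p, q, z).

step 0: pivot 13 → sign +
step 1: pivot -3/13 → sign −
step 2: pivot -13 → sign −
step 3: pivot 36/13 → sign +
step 4: pivot -1/4 → sign −
signature = (2, 3, 0)

Answer: (2, 3, 0)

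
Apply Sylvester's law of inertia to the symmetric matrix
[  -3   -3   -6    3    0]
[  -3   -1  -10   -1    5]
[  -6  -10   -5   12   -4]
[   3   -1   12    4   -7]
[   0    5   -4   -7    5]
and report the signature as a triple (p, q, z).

step 0: pivot -3 → sign −
step 1: pivot 2 → sign +
step 2: pivot -1 → sign −
step 3: pivot 3 → sign +
step 4: pivot 3/2 → sign +
signature = (3, 2, 0)

Answer: (3, 2, 0)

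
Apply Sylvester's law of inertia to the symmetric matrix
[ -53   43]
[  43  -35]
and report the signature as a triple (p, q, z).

step 0: pivot -53 → sign −
step 1: pivot -6/53 → sign −
signature = (0, 2, 0)

Answer: (0, 2, 0)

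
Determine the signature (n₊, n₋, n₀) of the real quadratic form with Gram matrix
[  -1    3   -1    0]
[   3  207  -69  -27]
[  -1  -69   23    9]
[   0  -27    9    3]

step 0: pivot -1 → sign −
step 1: pivot 216 → sign +
step 2: pivot -3/8 → sign −
step 3: row/col 3 already zero → sign 0
signature = (1, 2, 1)

Answer: (1, 2, 1)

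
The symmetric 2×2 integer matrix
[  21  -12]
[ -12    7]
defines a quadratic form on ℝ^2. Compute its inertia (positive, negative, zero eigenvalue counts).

Answer: (2, 0, 0)

Derivation:
step 0: pivot 21 → sign +
step 1: pivot 1/7 → sign +
signature = (2, 0, 0)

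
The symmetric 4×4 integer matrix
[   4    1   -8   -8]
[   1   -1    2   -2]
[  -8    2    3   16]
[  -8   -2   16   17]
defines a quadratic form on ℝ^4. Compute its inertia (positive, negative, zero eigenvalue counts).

Answer: (2, 2, 0)

Derivation:
step 0: pivot 4 → sign +
step 1: pivot -5/4 → sign −
step 2: pivot -1/5 → sign −
step 3: pivot 1 → sign +
signature = (2, 2, 0)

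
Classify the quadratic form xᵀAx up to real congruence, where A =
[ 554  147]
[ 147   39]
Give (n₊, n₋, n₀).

step 0: pivot 554 → sign +
step 1: pivot -3/554 → sign −
signature = (1, 1, 0)

Answer: (1, 1, 0)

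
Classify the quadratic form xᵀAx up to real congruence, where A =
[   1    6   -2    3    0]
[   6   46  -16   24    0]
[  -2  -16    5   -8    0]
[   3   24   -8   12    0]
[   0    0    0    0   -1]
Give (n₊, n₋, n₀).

step 0: pivot 1 → sign +
step 1: pivot 10 → sign +
step 2: pivot -3/5 → sign −
step 3: pivot -1/3 → sign −
step 4: pivot -1 → sign −
signature = (2, 3, 0)

Answer: (2, 3, 0)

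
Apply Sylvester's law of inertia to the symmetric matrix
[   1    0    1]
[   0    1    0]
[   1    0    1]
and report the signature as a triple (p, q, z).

Answer: (2, 0, 1)

Derivation:
step 0: pivot 1 → sign +
step 1: pivot 1 → sign +
step 2: row/col 2 already zero → sign 0
signature = (2, 0, 1)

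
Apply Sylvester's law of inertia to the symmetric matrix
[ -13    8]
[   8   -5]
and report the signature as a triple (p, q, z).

step 0: pivot -13 → sign −
step 1: pivot -1/13 → sign −
signature = (0, 2, 0)

Answer: (0, 2, 0)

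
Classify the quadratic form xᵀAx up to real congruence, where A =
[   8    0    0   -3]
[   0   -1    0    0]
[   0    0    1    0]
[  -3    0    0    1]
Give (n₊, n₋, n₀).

Answer: (2, 2, 0)

Derivation:
step 0: pivot 8 → sign +
step 1: pivot -1 → sign −
step 2: pivot 1 → sign +
step 3: pivot -1/8 → sign −
signature = (2, 2, 0)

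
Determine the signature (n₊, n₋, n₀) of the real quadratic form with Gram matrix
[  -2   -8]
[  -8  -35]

Answer: (0, 2, 0)

Derivation:
step 0: pivot -2 → sign −
step 1: pivot -3 → sign −
signature = (0, 2, 0)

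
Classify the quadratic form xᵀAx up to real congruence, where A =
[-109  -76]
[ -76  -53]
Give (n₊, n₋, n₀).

step 0: pivot -109 → sign −
step 1: pivot -1/109 → sign −
signature = (0, 2, 0)

Answer: (0, 2, 0)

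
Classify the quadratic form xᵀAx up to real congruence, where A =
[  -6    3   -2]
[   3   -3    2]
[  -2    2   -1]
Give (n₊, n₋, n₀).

step 0: pivot -6 → sign −
step 1: pivot -3/2 → sign −
step 2: pivot 1/3 → sign +
signature = (1, 2, 0)

Answer: (1, 2, 0)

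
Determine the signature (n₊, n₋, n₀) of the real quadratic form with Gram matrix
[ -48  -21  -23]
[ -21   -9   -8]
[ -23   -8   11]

step 0: pivot -48 → sign −
step 1: pivot 3/16 → sign +
step 2: pivot -2/3 → sign −
signature = (1, 2, 0)

Answer: (1, 2, 0)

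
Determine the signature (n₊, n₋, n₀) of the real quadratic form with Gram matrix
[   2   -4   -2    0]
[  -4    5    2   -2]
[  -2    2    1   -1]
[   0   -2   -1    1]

step 0: pivot 2 → sign +
step 1: pivot -3 → sign −
step 2: pivot 1/3 → sign +
step 3: pivot 2 → sign +
signature = (3, 1, 0)

Answer: (3, 1, 0)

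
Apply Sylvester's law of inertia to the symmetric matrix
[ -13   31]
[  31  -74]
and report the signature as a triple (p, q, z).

Answer: (0, 2, 0)

Derivation:
step 0: pivot -13 → sign −
step 1: pivot -1/13 → sign −
signature = (0, 2, 0)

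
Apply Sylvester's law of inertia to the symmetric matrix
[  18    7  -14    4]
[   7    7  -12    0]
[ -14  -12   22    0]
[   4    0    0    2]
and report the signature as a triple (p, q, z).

step 0: pivot 18 → sign +
step 1: pivot 77/18 → sign +
step 2: pivot 82/77 → sign +
step 3: pivot 2/41 → sign +
signature = (4, 0, 0)

Answer: (4, 0, 0)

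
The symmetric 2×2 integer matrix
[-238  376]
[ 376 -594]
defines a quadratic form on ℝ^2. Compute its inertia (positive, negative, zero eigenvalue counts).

Answer: (1, 1, 0)

Derivation:
step 0: pivot -238 → sign −
step 1: pivot 2/119 → sign +
signature = (1, 1, 0)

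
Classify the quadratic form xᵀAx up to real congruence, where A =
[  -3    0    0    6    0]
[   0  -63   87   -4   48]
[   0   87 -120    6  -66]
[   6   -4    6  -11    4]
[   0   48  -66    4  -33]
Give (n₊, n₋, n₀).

Answer: (2, 3, 0)

Derivation:
step 0: pivot -3 → sign −
step 1: pivot -63 → sign −
step 2: pivot 1/7 → sign +
step 3: pivot -1/3 → sign −
step 4: pivot 3 → sign +
signature = (2, 3, 0)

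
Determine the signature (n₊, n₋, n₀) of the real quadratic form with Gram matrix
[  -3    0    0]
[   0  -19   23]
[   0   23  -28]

step 0: pivot -3 → sign −
step 1: pivot -19 → sign −
step 2: pivot -3/19 → sign −
signature = (0, 3, 0)

Answer: (0, 3, 0)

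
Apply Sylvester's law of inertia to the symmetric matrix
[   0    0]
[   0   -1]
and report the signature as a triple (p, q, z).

step 0: pivot -1 → sign −
step 1: row/col 1 already zero → sign 0
signature = (0, 1, 1)

Answer: (0, 1, 1)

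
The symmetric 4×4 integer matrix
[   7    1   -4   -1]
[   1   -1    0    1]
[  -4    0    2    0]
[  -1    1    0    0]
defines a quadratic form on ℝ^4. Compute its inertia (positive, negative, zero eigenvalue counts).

Answer: (2, 1, 1)

Derivation:
step 0: pivot 7 → sign +
step 1: pivot -8/7 → sign −
step 2: pivot 1 → sign +
step 3: row/col 3 already zero → sign 0
signature = (2, 1, 1)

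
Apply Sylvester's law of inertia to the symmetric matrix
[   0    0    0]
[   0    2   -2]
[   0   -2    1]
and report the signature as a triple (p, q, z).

step 0: pivot 2 → sign +
step 1: pivot -1 → sign −
step 2: row/col 2 already zero → sign 0
signature = (1, 1, 1)

Answer: (1, 1, 1)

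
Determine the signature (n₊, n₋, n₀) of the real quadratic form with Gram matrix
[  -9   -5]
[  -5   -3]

step 0: pivot -9 → sign −
step 1: pivot -2/9 → sign −
signature = (0, 2, 0)

Answer: (0, 2, 0)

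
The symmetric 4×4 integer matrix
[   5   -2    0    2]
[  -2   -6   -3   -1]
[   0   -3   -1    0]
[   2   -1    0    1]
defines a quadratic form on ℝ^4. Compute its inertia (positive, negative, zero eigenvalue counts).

step 0: pivot 5 → sign +
step 1: pivot -34/5 → sign −
step 2: pivot 11/34 → sign +
step 3: pivot 2/11 → sign +
signature = (3, 1, 0)

Answer: (3, 1, 0)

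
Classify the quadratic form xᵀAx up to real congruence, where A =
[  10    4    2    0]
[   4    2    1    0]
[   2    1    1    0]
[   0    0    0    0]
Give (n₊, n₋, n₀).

step 0: pivot 10 → sign +
step 1: pivot 2/5 → sign +
step 2: pivot 1/2 → sign +
step 3: row/col 3 already zero → sign 0
signature = (3, 0, 1)

Answer: (3, 0, 1)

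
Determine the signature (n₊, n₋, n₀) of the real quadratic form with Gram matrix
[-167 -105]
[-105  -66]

step 0: pivot -167 → sign −
step 1: pivot 3/167 → sign +
signature = (1, 1, 0)

Answer: (1, 1, 0)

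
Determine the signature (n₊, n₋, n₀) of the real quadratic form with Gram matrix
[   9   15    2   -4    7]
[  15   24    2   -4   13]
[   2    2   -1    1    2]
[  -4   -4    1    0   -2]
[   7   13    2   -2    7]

step 0: pivot 9 → sign +
step 1: pivot -1 → sign −
step 2: pivot 1/3 → sign +
step 3: pivot -3 → sign −
step 4: pivot -2/3 → sign −
signature = (2, 3, 0)

Answer: (2, 3, 0)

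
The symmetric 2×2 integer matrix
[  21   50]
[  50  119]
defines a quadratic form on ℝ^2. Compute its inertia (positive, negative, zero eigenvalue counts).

Answer: (1, 1, 0)

Derivation:
step 0: pivot 21 → sign +
step 1: pivot -1/21 → sign −
signature = (1, 1, 0)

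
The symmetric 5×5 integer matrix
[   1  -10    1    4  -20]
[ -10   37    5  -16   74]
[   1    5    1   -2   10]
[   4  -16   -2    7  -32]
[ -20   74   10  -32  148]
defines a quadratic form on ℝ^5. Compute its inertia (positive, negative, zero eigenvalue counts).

step 0: pivot 1 → sign +
step 1: pivot -63 → sign −
step 2: pivot 25/7 → sign +
step 3: pivot 3/25 → sign +
step 4: row/col 4 already zero → sign 0
signature = (3, 1, 1)

Answer: (3, 1, 1)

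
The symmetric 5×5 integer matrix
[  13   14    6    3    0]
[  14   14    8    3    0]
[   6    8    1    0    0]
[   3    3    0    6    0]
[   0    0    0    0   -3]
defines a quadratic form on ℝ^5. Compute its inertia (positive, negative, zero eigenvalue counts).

step 0: pivot 13 → sign +
step 1: pivot -14/13 → sign −
step 2: pivot 3/7 → sign +
step 3: pivot -3/2 → sign −
step 4: pivot -3 → sign −
signature = (2, 3, 0)

Answer: (2, 3, 0)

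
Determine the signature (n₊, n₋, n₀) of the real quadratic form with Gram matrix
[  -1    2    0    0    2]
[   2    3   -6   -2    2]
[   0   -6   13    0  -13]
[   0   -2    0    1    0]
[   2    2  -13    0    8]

Answer: (3, 2, 0)

Derivation:
step 0: pivot -1 → sign −
step 1: pivot 7 → sign +
step 2: pivot 55/7 → sign +
step 3: pivot 3/55 → sign +
step 4: pivot -1 → sign −
signature = (3, 2, 0)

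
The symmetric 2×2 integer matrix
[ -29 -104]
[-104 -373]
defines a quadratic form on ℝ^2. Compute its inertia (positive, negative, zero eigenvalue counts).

step 0: pivot -29 → sign −
step 1: pivot -1/29 → sign −
signature = (0, 2, 0)

Answer: (0, 2, 0)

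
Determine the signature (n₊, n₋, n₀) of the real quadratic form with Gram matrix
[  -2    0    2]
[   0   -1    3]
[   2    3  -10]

Answer: (1, 2, 0)

Derivation:
step 0: pivot -2 → sign −
step 1: pivot -1 → sign −
step 2: pivot 1 → sign +
signature = (1, 2, 0)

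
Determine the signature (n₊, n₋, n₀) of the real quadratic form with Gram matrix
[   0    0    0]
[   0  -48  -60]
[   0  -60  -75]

step 0: pivot -48 → sign −
step 1: row/col 1 already zero → sign 0
step 2: row/col 2 already zero → sign 0
signature = (0, 1, 2)

Answer: (0, 1, 2)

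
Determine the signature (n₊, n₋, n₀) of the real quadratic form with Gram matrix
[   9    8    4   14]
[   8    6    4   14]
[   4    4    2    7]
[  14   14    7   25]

step 0: pivot 9 → sign +
step 1: pivot -10/9 → sign −
step 2: pivot 2/5 → sign +
step 3: pivot 1/2 → sign +
signature = (3, 1, 0)

Answer: (3, 1, 0)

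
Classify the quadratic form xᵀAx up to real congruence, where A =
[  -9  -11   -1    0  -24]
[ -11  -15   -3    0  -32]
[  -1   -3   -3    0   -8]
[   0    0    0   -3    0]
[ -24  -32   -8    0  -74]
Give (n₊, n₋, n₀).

Answer: (1, 4, 0)

Derivation:
step 0: pivot -9 → sign −
step 1: pivot -14/9 → sign −
step 2: pivot -6/7 → sign −
step 3: pivot -3 → sign −
step 4: pivot 2/3 → sign +
signature = (1, 4, 0)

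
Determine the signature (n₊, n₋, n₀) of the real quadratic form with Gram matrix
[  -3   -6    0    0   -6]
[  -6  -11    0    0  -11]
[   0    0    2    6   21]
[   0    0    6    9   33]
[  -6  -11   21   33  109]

Answer: (2, 3, 0)

Derivation:
step 0: pivot -3 → sign −
step 1: pivot 1 → sign +
step 2: pivot 2 → sign +
step 3: pivot -9 → sign −
step 4: pivot -1/2 → sign −
signature = (2, 3, 0)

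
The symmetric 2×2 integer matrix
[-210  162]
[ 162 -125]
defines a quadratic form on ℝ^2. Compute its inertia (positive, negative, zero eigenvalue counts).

step 0: pivot -210 → sign −
step 1: pivot -1/35 → sign −
signature = (0, 2, 0)

Answer: (0, 2, 0)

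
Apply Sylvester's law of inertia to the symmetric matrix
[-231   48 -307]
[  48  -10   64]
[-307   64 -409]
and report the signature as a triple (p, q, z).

step 0: pivot -231 → sign −
step 1: pivot -2/77 → sign −
step 2: pivot 2/3 → sign +
signature = (1, 2, 0)

Answer: (1, 2, 0)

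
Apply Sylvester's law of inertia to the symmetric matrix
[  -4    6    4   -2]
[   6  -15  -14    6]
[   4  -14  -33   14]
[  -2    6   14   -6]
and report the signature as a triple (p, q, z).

Answer: (0, 4, 0)

Derivation:
step 0: pivot -4 → sign −
step 1: pivot -6 → sign −
step 2: pivot -55/3 → sign −
step 3: pivot -1/110 → sign −
signature = (0, 4, 0)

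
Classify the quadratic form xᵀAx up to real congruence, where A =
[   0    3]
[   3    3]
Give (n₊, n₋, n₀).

step 0: pivot 3 → sign +
step 1: pivot -3 → sign −
signature = (1, 1, 0)

Answer: (1, 1, 0)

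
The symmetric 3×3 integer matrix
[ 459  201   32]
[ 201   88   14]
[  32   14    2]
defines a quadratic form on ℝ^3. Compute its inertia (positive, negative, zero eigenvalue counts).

Answer: (1, 2, 0)

Derivation:
step 0: pivot 459 → sign +
step 1: pivot -1/51 → sign −
step 2: pivot -2/9 → sign −
signature = (1, 2, 0)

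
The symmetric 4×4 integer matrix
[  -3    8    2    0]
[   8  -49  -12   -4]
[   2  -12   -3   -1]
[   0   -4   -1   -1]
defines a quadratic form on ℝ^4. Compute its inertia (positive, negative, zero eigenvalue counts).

step 0: pivot -3 → sign −
step 1: pivot -83/3 → sign −
step 2: pivot -5/83 → sign −
step 3: pivot -2/5 → sign −
signature = (0, 4, 0)

Answer: (0, 4, 0)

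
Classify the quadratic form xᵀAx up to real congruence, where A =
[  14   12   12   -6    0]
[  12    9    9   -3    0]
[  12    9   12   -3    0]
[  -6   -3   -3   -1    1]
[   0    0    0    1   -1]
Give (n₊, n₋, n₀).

Answer: (3, 2, 0)

Derivation:
step 0: pivot 14 → sign +
step 1: pivot -9/7 → sign −
step 2: pivot 3 → sign +
step 3: pivot -1 → sign −
step 4: pivot 1 → sign +
signature = (3, 2, 0)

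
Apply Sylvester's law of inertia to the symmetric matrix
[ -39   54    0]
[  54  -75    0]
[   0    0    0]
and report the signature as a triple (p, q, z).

step 0: pivot -39 → sign −
step 1: pivot -3/13 → sign −
step 2: row/col 2 already zero → sign 0
signature = (0, 2, 1)

Answer: (0, 2, 1)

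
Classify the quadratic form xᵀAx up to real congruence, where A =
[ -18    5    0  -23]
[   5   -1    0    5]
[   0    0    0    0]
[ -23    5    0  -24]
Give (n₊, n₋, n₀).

step 0: pivot -18 → sign −
step 1: pivot 7/18 → sign +
step 2: pivot 3/7 → sign +
step 3: row/col 3 already zero → sign 0
signature = (2, 1, 1)

Answer: (2, 1, 1)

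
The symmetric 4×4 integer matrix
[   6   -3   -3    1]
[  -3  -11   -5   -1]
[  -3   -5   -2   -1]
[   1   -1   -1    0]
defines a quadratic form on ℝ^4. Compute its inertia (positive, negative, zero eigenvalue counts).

step 0: pivot 6 → sign +
step 1: pivot -25/2 → sign −
step 2: pivot -3/25 → sign −
step 3: pivot 1/3 → sign +
signature = (2, 2, 0)

Answer: (2, 2, 0)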